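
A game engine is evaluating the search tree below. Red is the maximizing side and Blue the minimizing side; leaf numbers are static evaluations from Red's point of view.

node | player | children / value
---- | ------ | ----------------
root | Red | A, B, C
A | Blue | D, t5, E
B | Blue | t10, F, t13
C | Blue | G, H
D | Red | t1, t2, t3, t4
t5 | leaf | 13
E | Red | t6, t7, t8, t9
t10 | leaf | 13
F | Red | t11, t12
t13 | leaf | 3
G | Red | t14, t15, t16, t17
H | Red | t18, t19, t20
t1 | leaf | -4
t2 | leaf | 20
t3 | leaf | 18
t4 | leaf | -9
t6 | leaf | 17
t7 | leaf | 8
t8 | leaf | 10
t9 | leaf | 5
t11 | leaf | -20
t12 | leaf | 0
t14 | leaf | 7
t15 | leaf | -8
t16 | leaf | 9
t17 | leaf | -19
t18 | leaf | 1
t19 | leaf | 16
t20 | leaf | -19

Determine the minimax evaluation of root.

D (Red): max(-4, 20, 18, -9) = 20
E (Red): max(17, 8, 10, 5) = 17
A (Blue): min(20, 13, 17) = 13
F (Red): max(-20, 0) = 0
B (Blue): min(13, 0, 3) = 0
G (Red): max(7, -8, 9, -19) = 9
H (Red): max(1, 16, -19) = 16
C (Blue): min(9, 16) = 9
root (Red): max(13, 0, 9) = 13

13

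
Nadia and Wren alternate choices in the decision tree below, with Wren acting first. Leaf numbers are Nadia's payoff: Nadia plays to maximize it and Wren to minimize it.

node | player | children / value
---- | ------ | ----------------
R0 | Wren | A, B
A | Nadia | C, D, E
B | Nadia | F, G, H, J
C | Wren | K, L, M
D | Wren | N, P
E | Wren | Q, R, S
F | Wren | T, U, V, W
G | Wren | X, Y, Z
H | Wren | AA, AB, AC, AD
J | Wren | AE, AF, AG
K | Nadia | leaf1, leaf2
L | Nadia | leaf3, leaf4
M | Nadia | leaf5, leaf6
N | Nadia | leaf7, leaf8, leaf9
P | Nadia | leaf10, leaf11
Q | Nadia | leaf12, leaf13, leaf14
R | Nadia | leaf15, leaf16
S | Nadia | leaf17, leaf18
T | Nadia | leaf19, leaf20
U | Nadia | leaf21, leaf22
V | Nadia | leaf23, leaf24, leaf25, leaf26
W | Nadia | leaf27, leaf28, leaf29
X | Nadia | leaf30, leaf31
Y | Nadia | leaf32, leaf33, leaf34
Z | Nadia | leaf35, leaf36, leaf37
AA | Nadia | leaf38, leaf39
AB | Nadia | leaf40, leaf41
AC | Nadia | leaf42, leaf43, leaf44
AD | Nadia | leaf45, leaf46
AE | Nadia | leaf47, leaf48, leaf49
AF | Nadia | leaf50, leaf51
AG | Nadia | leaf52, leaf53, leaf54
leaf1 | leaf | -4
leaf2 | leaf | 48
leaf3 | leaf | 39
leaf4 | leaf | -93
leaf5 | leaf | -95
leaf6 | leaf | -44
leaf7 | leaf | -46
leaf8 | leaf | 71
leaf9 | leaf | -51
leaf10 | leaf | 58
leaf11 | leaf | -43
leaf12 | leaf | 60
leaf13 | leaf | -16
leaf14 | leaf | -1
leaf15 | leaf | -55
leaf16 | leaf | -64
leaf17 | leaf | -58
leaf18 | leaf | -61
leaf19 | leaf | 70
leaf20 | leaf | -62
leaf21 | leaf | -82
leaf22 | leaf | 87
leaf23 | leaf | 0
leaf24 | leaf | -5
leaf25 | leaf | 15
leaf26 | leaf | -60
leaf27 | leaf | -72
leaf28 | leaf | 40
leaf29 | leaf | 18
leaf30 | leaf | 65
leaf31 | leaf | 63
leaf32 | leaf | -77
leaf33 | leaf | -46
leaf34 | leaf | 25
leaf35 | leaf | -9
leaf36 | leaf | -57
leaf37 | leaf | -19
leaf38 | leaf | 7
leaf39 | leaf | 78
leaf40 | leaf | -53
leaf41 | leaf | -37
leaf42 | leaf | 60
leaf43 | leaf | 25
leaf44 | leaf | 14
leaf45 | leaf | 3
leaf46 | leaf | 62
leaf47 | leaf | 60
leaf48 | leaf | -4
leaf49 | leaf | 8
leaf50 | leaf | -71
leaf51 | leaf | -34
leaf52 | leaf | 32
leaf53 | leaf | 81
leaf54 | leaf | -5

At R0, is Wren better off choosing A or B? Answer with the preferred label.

K (Nadia): max(-4, 48) = 48
L (Nadia): max(39, -93) = 39
M (Nadia): max(-95, -44) = -44
C (Wren): min(48, 39, -44) = -44
N (Nadia): max(-46, 71, -51) = 71
P (Nadia): max(58, -43) = 58
D (Wren): min(71, 58) = 58
Q (Nadia): max(60, -16, -1) = 60
R (Nadia): max(-55, -64) = -55
S (Nadia): max(-58, -61) = -58
E (Wren): min(60, -55, -58) = -58
A (Nadia): max(-44, 58, -58) = 58
T (Nadia): max(70, -62) = 70
U (Nadia): max(-82, 87) = 87
V (Nadia): max(0, -5, 15, -60) = 15
W (Nadia): max(-72, 40, 18) = 40
F (Wren): min(70, 87, 15, 40) = 15
X (Nadia): max(65, 63) = 65
Y (Nadia): max(-77, -46, 25) = 25
Z (Nadia): max(-9, -57, -19) = -9
G (Wren): min(65, 25, -9) = -9
AA (Nadia): max(7, 78) = 78
AB (Nadia): max(-53, -37) = -37
AC (Nadia): max(60, 25, 14) = 60
AD (Nadia): max(3, 62) = 62
H (Wren): min(78, -37, 60, 62) = -37
AE (Nadia): max(60, -4, 8) = 60
AF (Nadia): max(-71, -34) = -34
AG (Nadia): max(32, 81, -5) = 81
J (Wren): min(60, -34, 81) = -34
B (Nadia): max(15, -9, -37, -34) = 15
Wren prefers the lower value; A=58, B=15. B is better since 15 < 58.

B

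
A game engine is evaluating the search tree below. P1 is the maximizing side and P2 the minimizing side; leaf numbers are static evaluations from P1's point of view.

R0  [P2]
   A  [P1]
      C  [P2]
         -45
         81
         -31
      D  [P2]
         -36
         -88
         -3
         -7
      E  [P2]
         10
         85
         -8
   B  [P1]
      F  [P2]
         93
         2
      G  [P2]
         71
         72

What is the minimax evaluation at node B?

71

F (P2): min(93, 2) = 2
G (P2): min(71, 72) = 71
B (P1): max(2, 71) = 71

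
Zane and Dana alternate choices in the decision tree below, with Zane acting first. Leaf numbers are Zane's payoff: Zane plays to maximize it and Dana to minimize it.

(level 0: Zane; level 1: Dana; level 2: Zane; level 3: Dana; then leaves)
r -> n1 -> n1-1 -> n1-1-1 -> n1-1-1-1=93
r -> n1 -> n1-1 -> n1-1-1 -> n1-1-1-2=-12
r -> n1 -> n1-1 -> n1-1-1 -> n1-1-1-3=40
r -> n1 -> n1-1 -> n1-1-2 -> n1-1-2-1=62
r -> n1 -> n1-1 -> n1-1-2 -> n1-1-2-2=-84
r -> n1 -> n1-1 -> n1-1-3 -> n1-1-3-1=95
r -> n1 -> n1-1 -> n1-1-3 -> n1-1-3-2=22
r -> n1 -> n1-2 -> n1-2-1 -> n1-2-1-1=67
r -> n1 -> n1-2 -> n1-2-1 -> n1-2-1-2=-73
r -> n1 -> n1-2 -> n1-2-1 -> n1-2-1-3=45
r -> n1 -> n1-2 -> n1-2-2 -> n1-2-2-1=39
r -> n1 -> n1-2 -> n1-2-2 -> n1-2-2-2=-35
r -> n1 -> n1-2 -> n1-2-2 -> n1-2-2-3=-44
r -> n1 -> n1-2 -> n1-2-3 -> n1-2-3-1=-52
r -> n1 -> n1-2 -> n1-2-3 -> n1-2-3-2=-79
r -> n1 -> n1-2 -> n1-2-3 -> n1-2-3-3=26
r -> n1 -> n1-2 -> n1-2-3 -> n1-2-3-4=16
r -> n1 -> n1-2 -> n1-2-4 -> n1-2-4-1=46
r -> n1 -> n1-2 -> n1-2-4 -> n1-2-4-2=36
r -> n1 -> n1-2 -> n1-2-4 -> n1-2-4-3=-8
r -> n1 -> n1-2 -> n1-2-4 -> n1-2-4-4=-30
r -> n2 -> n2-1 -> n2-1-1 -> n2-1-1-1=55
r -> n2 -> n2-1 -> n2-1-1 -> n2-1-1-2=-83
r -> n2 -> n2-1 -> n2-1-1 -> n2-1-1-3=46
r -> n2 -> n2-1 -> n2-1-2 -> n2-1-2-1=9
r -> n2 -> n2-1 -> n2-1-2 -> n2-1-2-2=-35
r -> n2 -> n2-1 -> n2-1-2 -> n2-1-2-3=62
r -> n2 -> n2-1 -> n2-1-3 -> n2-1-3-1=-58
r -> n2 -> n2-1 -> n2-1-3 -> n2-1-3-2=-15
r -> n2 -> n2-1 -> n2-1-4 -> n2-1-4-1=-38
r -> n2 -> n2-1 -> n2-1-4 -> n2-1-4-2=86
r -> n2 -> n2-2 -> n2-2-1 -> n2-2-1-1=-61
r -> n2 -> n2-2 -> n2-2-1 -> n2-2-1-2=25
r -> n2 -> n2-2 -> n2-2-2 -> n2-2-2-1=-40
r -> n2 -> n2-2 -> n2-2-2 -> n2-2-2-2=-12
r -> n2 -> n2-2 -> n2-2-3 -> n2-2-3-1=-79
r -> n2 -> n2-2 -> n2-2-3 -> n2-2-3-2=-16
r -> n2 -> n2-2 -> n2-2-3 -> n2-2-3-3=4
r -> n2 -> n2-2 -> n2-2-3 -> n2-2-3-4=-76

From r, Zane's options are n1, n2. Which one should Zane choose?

n1

n1-1-1 (Dana): min(93, -12, 40) = -12
n1-1-2 (Dana): min(62, -84) = -84
n1-1-3 (Dana): min(95, 22) = 22
n1-1 (Zane): max(-12, -84, 22) = 22
n1-2-1 (Dana): min(67, -73, 45) = -73
n1-2-2 (Dana): min(39, -35, -44) = -44
n1-2-3 (Dana): min(-52, -79, 26, 16) = -79
n1-2-4 (Dana): min(46, 36, -8, -30) = -30
n1-2 (Zane): max(-73, -44, -79, -30) = -30
n1 (Dana): min(22, -30) = -30
n2-1-1 (Dana): min(55, -83, 46) = -83
n2-1-2 (Dana): min(9, -35, 62) = -35
n2-1-3 (Dana): min(-58, -15) = -58
n2-1-4 (Dana): min(-38, 86) = -38
n2-1 (Zane): max(-83, -35, -58, -38) = -35
n2-2-1 (Dana): min(-61, 25) = -61
n2-2-2 (Dana): min(-40, -12) = -40
n2-2-3 (Dana): min(-79, -16, 4, -76) = -79
n2-2 (Zane): max(-61, -40, -79) = -40
n2 (Dana): min(-35, -40) = -40
r (Zane): max(-30, -40) = -30
Zane at r wants the highest of {n1=-30, n2=-40}, so chooses n1.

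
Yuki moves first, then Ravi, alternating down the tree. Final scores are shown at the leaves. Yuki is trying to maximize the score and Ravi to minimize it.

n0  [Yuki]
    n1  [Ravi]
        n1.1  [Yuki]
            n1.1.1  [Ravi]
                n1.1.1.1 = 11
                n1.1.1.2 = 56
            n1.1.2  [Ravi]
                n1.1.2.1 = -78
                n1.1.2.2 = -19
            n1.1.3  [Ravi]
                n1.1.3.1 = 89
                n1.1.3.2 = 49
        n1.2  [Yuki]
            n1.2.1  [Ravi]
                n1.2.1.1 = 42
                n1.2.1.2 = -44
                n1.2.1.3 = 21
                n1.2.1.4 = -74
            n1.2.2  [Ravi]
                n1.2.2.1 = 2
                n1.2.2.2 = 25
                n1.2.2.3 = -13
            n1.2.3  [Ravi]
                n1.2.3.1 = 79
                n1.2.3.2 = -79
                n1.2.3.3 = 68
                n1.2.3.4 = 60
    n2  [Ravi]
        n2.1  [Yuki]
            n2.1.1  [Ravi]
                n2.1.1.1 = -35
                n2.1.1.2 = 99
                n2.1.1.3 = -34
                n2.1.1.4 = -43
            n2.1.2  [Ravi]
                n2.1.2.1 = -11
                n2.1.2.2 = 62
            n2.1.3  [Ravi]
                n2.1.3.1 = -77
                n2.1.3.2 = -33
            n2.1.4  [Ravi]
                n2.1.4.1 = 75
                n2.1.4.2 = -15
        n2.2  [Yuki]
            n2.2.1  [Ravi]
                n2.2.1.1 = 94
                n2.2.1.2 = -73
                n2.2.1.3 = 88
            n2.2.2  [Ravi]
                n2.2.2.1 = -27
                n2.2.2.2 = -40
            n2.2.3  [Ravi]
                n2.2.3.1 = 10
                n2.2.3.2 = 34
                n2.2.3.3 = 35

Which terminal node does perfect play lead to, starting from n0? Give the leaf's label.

n2.1.2.1

n1.1.1 (Ravi): min(11, 56) = 11
n1.1.2 (Ravi): min(-78, -19) = -78
n1.1.3 (Ravi): min(89, 49) = 49
n1.1 (Yuki): max(11, -78, 49) = 49
n1.2.1 (Ravi): min(42, -44, 21, -74) = -74
n1.2.2 (Ravi): min(2, 25, -13) = -13
n1.2.3 (Ravi): min(79, -79, 68, 60) = -79
n1.2 (Yuki): max(-74, -13, -79) = -13
n1 (Ravi): min(49, -13) = -13
n2.1.1 (Ravi): min(-35, 99, -34, -43) = -43
n2.1.2 (Ravi): min(-11, 62) = -11
n2.1.3 (Ravi): min(-77, -33) = -77
n2.1.4 (Ravi): min(75, -15) = -15
n2.1 (Yuki): max(-43, -11, -77, -15) = -11
n2.2.1 (Ravi): min(94, -73, 88) = -73
n2.2.2 (Ravi): min(-27, -40) = -40
n2.2.3 (Ravi): min(10, 34, 35) = 10
n2.2 (Yuki): max(-73, -40, 10) = 10
n2 (Ravi): min(-11, 10) = -11
n0 (Yuki): max(-13, -11) = -11
At n0, Yuki picks n2 (highest: -11).
At n2, Ravi picks n2.1 (lowest: -11).
At n2.1, Yuki picks n2.1.2 (highest: -11).
At n2.1.2, Ravi picks n2.1.2.1 (lowest: -11).
Terminal value -11.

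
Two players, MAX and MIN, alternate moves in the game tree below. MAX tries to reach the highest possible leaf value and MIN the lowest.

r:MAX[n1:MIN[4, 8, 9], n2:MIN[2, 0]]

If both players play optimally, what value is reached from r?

4

n1 (MIN): min(4, 8, 9) = 4
n2 (MIN): min(2, 0) = 0
r (MAX): max(4, 0) = 4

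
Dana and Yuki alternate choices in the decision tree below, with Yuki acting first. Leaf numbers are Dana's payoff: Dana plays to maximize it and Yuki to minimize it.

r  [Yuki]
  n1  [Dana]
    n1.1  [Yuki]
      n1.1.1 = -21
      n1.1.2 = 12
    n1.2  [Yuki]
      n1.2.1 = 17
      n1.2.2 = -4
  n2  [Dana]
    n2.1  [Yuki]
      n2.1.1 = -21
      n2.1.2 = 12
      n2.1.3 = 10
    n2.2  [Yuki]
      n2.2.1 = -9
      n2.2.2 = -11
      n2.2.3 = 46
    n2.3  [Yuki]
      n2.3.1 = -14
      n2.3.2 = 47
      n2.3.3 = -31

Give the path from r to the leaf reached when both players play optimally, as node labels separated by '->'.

n1.1 (Yuki): min(-21, 12) = -21
n1.2 (Yuki): min(17, -4) = -4
n1 (Dana): max(-21, -4) = -4
n2.1 (Yuki): min(-21, 12, 10) = -21
n2.2 (Yuki): min(-9, -11, 46) = -11
n2.3 (Yuki): min(-14, 47, -31) = -31
n2 (Dana): max(-21, -11, -31) = -11
r (Yuki): min(-4, -11) = -11
At r, Yuki picks n2 (lowest: -11).
At n2, Dana picks n2.2 (highest: -11).
At n2.2, Yuki picks n2.2.2 (lowest: -11).
Terminal value -11.

r -> n2 -> n2.2 -> n2.2.2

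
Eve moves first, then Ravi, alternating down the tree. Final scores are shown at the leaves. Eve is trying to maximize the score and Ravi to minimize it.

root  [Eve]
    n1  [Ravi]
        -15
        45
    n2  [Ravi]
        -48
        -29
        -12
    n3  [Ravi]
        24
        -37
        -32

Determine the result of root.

n1 (Ravi): min(-15, 45) = -15
n2 (Ravi): min(-48, -29, -12) = -48
n3 (Ravi): min(24, -37, -32) = -37
root (Eve): max(-15, -48, -37) = -15

-15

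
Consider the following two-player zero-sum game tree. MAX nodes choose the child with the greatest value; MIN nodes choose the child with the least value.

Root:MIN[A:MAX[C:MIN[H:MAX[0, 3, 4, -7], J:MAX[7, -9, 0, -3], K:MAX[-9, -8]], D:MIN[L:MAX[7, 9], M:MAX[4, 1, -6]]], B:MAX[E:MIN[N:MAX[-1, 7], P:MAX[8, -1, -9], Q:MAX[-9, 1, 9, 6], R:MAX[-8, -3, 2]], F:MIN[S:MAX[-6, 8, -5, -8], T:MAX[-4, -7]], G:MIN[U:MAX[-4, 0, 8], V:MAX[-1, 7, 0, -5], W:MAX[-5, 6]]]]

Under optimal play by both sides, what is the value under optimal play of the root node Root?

H (MAX): max(0, 3, 4, -7) = 4
J (MAX): max(7, -9, 0, -3) = 7
K (MAX): max(-9, -8) = -8
C (MIN): min(4, 7, -8) = -8
L (MAX): max(7, 9) = 9
M (MAX): max(4, 1, -6) = 4
D (MIN): min(9, 4) = 4
A (MAX): max(-8, 4) = 4
N (MAX): max(-1, 7) = 7
P (MAX): max(8, -1, -9) = 8
Q (MAX): max(-9, 1, 9, 6) = 9
R (MAX): max(-8, -3, 2) = 2
E (MIN): min(7, 8, 9, 2) = 2
S (MAX): max(-6, 8, -5, -8) = 8
T (MAX): max(-4, -7) = -4
F (MIN): min(8, -4) = -4
U (MAX): max(-4, 0, 8) = 8
V (MAX): max(-1, 7, 0, -5) = 7
W (MAX): max(-5, 6) = 6
G (MIN): min(8, 7, 6) = 6
B (MAX): max(2, -4, 6) = 6
Root (MIN): min(4, 6) = 4

4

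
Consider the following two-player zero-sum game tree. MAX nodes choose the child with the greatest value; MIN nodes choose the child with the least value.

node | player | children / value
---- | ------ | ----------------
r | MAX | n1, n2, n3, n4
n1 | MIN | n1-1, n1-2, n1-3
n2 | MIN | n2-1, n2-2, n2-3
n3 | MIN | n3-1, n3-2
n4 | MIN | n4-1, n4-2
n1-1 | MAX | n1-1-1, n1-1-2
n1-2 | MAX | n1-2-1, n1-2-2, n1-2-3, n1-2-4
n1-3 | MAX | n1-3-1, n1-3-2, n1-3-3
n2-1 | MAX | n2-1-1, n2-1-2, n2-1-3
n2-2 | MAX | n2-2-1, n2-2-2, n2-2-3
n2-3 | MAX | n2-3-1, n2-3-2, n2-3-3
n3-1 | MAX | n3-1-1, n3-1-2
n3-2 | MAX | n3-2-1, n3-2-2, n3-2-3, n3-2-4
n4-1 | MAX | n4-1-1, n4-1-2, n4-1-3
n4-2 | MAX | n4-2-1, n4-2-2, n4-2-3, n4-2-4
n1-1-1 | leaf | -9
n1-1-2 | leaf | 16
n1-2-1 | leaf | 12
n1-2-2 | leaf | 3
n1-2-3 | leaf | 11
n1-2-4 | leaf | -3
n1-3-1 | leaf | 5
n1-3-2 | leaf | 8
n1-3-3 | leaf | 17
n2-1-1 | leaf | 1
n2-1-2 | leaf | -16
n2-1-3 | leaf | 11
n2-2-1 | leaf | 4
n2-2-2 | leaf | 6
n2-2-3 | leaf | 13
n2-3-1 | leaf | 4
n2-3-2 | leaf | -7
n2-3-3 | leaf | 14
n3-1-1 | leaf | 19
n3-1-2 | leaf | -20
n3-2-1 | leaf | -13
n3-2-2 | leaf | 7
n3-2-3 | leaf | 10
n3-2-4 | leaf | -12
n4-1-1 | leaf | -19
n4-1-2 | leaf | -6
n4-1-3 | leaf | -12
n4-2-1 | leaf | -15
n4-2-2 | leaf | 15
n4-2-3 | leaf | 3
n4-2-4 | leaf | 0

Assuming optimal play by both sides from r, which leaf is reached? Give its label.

n1-1 (MAX): max(-9, 16) = 16
n1-2 (MAX): max(12, 3, 11, -3) = 12
n1-3 (MAX): max(5, 8, 17) = 17
n1 (MIN): min(16, 12, 17) = 12
n2-1 (MAX): max(1, -16, 11) = 11
n2-2 (MAX): max(4, 6, 13) = 13
n2-3 (MAX): max(4, -7, 14) = 14
n2 (MIN): min(11, 13, 14) = 11
n3-1 (MAX): max(19, -20) = 19
n3-2 (MAX): max(-13, 7, 10, -12) = 10
n3 (MIN): min(19, 10) = 10
n4-1 (MAX): max(-19, -6, -12) = -6
n4-2 (MAX): max(-15, 15, 3, 0) = 15
n4 (MIN): min(-6, 15) = -6
r (MAX): max(12, 11, 10, -6) = 12
At r, MAX picks n1 (highest: 12).
At n1, MIN picks n1-2 (lowest: 12).
At n1-2, MAX picks n1-2-1 (highest: 12).
Terminal value 12.

n1-2-1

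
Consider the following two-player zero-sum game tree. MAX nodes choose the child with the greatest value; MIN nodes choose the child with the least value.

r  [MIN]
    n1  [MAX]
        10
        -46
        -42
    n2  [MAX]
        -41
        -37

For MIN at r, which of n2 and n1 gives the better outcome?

n2 (MAX): max(-41, -37) = -37
n1 (MAX): max(10, -46, -42) = 10
MIN prefers the lower value; n2=-37, n1=10. n2 is better since -37 < 10.

n2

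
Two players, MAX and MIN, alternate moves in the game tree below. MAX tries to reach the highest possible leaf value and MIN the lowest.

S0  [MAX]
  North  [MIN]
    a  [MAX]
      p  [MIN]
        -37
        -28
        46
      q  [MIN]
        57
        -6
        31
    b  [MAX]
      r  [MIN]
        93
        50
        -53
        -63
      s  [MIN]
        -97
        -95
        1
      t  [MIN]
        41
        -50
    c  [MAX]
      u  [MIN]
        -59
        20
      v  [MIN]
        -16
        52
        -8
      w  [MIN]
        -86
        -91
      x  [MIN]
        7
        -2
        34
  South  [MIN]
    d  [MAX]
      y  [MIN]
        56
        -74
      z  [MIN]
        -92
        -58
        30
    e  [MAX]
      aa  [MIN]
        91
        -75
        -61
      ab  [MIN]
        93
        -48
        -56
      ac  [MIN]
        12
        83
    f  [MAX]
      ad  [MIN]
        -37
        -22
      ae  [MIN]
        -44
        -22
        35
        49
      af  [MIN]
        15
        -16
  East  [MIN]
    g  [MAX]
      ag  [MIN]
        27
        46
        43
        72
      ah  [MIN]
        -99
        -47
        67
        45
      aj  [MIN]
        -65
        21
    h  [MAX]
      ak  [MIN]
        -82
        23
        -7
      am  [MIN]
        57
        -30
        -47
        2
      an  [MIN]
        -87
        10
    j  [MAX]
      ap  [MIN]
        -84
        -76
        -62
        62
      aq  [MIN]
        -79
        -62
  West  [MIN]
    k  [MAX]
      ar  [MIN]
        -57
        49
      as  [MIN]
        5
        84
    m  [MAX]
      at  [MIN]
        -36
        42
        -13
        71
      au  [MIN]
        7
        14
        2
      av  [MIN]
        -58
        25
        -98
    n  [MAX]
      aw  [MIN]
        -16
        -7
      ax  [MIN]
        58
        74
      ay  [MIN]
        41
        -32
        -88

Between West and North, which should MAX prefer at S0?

ar (MIN): min(-57, 49) = -57
as (MIN): min(5, 84) = 5
k (MAX): max(-57, 5) = 5
at (MIN): min(-36, 42, -13, 71) = -36
au (MIN): min(7, 14, 2) = 2
av (MIN): min(-58, 25, -98) = -98
m (MAX): max(-36, 2, -98) = 2
aw (MIN): min(-16, -7) = -16
ax (MIN): min(58, 74) = 58
ay (MIN): min(41, -32, -88) = -88
n (MAX): max(-16, 58, -88) = 58
West (MIN): min(5, 2, 58) = 2
p (MIN): min(-37, -28, 46) = -37
q (MIN): min(57, -6, 31) = -6
a (MAX): max(-37, -6) = -6
r (MIN): min(93, 50, -53, -63) = -63
s (MIN): min(-97, -95, 1) = -97
t (MIN): min(41, -50) = -50
b (MAX): max(-63, -97, -50) = -50
u (MIN): min(-59, 20) = -59
v (MIN): min(-16, 52, -8) = -16
w (MIN): min(-86, -91) = -91
x (MIN): min(7, -2, 34) = -2
c (MAX): max(-59, -16, -91, -2) = -2
North (MIN): min(-6, -50, -2) = -50
MAX prefers the higher value; West=2, North=-50. West is better since 2 > -50.

West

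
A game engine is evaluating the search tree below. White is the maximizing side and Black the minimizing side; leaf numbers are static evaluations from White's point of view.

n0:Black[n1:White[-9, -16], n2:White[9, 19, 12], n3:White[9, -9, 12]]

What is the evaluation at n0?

n1 (White): max(-9, -16) = -9
n2 (White): max(9, 19, 12) = 19
n3 (White): max(9, -9, 12) = 12
n0 (Black): min(-9, 19, 12) = -9

-9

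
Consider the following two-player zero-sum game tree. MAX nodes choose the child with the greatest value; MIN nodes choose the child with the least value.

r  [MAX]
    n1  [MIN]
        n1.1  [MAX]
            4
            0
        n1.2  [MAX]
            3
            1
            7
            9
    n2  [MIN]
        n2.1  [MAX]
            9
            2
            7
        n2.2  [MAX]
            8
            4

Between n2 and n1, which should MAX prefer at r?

n2.1 (MAX): max(9, 2, 7) = 9
n2.2 (MAX): max(8, 4) = 8
n2 (MIN): min(9, 8) = 8
n1.1 (MAX): max(4, 0) = 4
n1.2 (MAX): max(3, 1, 7, 9) = 9
n1 (MIN): min(4, 9) = 4
MAX prefers the higher value; n2=8, n1=4. n2 is better since 8 > 4.

n2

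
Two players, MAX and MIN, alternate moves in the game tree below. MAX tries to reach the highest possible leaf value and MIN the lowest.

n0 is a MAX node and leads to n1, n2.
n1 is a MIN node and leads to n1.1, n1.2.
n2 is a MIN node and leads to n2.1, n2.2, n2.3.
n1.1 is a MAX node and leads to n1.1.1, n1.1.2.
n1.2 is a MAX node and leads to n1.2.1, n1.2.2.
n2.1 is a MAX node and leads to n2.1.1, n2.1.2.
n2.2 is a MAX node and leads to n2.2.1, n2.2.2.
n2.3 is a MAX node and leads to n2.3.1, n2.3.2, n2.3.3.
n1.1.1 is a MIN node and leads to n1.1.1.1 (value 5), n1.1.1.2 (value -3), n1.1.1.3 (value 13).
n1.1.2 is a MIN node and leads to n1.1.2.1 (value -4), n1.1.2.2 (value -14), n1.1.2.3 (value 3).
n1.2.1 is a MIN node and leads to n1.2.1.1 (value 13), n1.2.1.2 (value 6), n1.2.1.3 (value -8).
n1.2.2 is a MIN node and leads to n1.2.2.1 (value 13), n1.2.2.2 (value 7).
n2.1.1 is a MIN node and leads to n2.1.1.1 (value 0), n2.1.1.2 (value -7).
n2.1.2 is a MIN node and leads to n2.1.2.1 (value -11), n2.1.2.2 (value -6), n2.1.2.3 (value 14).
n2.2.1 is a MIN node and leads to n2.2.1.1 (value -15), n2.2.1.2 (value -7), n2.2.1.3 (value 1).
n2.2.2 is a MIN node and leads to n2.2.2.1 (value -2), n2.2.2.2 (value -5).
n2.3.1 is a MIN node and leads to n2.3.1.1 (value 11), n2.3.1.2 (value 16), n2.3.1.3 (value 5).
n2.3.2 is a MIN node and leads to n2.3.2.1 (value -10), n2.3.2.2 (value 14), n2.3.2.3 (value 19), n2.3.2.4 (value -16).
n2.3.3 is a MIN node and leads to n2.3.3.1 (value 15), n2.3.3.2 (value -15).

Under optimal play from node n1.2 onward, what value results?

n1.2.1 (MIN): min(13, 6, -8) = -8
n1.2.2 (MIN): min(13, 7) = 7
n1.2 (MAX): max(-8, 7) = 7

7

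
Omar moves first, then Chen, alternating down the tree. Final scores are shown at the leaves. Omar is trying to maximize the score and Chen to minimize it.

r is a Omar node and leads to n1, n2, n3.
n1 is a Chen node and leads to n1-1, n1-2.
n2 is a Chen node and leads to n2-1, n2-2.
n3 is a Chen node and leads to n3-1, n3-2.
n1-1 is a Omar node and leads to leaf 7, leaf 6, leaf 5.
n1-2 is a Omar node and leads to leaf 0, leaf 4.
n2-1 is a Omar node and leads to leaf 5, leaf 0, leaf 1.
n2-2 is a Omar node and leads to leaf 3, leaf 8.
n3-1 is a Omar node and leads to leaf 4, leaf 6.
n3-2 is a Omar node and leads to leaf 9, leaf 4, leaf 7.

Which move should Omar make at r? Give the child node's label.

n3

n1-1 (Omar): max(7, 6, 5) = 7
n1-2 (Omar): max(0, 4) = 4
n1 (Chen): min(7, 4) = 4
n2-1 (Omar): max(5, 0, 1) = 5
n2-2 (Omar): max(3, 8) = 8
n2 (Chen): min(5, 8) = 5
n3-1 (Omar): max(4, 6) = 6
n3-2 (Omar): max(9, 4, 7) = 9
n3 (Chen): min(6, 9) = 6
r (Omar): max(4, 5, 6) = 6
Omar at r wants the highest of {n1=4, n2=5, n3=6}, so chooses n3.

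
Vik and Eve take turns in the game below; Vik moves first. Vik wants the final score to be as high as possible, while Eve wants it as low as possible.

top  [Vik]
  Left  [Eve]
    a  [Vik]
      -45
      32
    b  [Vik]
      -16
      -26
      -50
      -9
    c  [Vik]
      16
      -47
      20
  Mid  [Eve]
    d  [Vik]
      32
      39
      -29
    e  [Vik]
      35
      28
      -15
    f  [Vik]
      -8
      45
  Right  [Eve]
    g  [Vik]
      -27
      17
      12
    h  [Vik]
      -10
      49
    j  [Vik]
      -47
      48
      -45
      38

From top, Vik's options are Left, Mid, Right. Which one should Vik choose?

a (Vik): max(-45, 32) = 32
b (Vik): max(-16, -26, -50, -9) = -9
c (Vik): max(16, -47, 20) = 20
Left (Eve): min(32, -9, 20) = -9
d (Vik): max(32, 39, -29) = 39
e (Vik): max(35, 28, -15) = 35
f (Vik): max(-8, 45) = 45
Mid (Eve): min(39, 35, 45) = 35
g (Vik): max(-27, 17, 12) = 17
h (Vik): max(-10, 49) = 49
j (Vik): max(-47, 48, -45, 38) = 48
Right (Eve): min(17, 49, 48) = 17
top (Vik): max(-9, 35, 17) = 35
Vik at top wants the highest of {Left=-9, Mid=35, Right=17}, so chooses Mid.

Mid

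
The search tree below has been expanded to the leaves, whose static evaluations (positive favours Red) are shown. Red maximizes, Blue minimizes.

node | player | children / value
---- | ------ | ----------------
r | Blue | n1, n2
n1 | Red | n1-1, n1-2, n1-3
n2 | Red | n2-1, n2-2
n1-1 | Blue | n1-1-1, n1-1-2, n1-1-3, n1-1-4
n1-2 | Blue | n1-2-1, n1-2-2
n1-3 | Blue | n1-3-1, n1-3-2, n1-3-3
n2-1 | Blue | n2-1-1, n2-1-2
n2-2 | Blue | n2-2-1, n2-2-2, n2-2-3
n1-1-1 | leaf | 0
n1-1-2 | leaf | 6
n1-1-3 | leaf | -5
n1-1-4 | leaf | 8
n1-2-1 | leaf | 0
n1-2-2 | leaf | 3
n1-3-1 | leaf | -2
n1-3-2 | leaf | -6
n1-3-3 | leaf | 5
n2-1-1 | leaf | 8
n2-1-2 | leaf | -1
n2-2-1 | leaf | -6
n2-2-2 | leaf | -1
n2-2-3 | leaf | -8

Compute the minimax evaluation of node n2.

-1

n2-1 (Blue): min(8, -1) = -1
n2-2 (Blue): min(-6, -1, -8) = -8
n2 (Red): max(-1, -8) = -1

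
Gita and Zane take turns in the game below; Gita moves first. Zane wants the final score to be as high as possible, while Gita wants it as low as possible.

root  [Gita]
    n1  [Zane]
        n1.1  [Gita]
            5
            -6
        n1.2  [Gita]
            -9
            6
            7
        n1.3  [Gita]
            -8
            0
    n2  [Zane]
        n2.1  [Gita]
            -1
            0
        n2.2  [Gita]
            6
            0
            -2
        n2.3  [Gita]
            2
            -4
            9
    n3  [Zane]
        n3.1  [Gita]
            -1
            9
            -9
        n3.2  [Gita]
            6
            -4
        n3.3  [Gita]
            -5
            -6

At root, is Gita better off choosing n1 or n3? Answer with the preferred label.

n1

n1.1 (Gita): min(5, -6) = -6
n1.2 (Gita): min(-9, 6, 7) = -9
n1.3 (Gita): min(-8, 0) = -8
n1 (Zane): max(-6, -9, -8) = -6
n3.1 (Gita): min(-1, 9, -9) = -9
n3.2 (Gita): min(6, -4) = -4
n3.3 (Gita): min(-5, -6) = -6
n3 (Zane): max(-9, -4, -6) = -4
Gita prefers the lower value; n1=-6, n3=-4. n1 is better since -6 < -4.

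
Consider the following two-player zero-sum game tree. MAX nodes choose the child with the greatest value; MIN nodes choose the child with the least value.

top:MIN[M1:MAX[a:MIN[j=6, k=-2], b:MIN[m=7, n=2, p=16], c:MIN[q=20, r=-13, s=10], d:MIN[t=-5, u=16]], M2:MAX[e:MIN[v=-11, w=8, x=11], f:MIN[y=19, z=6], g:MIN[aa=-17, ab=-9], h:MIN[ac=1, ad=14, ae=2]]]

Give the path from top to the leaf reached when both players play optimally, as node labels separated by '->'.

a (MIN): min(6, -2) = -2
b (MIN): min(7, 2, 16) = 2
c (MIN): min(20, -13, 10) = -13
d (MIN): min(-5, 16) = -5
M1 (MAX): max(-2, 2, -13, -5) = 2
e (MIN): min(-11, 8, 11) = -11
f (MIN): min(19, 6) = 6
g (MIN): min(-17, -9) = -17
h (MIN): min(1, 14, 2) = 1
M2 (MAX): max(-11, 6, -17, 1) = 6
top (MIN): min(2, 6) = 2
At top, MIN picks M1 (lowest: 2).
At M1, MAX picks b (highest: 2).
At b, MIN picks n (lowest: 2).
Terminal value 2.

top -> M1 -> b -> n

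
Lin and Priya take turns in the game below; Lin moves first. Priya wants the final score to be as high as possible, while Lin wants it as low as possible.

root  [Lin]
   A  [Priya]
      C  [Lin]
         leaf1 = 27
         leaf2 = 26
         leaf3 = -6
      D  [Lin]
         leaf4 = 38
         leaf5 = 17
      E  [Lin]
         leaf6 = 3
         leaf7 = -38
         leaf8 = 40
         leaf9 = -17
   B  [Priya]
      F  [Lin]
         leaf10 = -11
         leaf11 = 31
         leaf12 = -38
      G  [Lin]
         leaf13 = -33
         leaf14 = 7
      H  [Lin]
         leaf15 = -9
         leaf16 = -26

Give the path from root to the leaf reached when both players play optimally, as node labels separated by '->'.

root -> B -> H -> leaf16

C (Lin): min(27, 26, -6) = -6
D (Lin): min(38, 17) = 17
E (Lin): min(3, -38, 40, -17) = -38
A (Priya): max(-6, 17, -38) = 17
F (Lin): min(-11, 31, -38) = -38
G (Lin): min(-33, 7) = -33
H (Lin): min(-9, -26) = -26
B (Priya): max(-38, -33, -26) = -26
root (Lin): min(17, -26) = -26
At root, Lin picks B (lowest: -26).
At B, Priya picks H (highest: -26).
At H, Lin picks leaf16 (lowest: -26).
Terminal value -26.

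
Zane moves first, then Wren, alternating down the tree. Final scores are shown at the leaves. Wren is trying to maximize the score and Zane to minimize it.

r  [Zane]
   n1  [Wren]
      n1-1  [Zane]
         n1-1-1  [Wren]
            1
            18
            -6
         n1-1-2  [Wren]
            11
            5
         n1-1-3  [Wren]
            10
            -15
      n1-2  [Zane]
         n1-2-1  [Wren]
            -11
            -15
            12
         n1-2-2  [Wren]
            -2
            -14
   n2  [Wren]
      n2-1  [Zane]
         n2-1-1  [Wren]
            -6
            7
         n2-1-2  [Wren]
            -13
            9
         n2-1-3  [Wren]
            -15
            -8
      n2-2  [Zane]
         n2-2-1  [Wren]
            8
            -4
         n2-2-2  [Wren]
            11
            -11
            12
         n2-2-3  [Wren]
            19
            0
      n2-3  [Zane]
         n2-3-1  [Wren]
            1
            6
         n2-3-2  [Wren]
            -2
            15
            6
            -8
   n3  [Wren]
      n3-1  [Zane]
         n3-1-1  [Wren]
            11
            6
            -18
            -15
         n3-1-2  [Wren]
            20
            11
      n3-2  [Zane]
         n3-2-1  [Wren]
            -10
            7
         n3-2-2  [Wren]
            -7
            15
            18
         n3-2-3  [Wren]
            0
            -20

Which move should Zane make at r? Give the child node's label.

n1-1-1 (Wren): max(1, 18, -6) = 18
n1-1-2 (Wren): max(11, 5) = 11
n1-1-3 (Wren): max(10, -15) = 10
n1-1 (Zane): min(18, 11, 10) = 10
n1-2-1 (Wren): max(-11, -15, 12) = 12
n1-2-2 (Wren): max(-2, -14) = -2
n1-2 (Zane): min(12, -2) = -2
n1 (Wren): max(10, -2) = 10
n2-1-1 (Wren): max(-6, 7) = 7
n2-1-2 (Wren): max(-13, 9) = 9
n2-1-3 (Wren): max(-15, -8) = -8
n2-1 (Zane): min(7, 9, -8) = -8
n2-2-1 (Wren): max(8, -4) = 8
n2-2-2 (Wren): max(11, -11, 12) = 12
n2-2-3 (Wren): max(19, 0) = 19
n2-2 (Zane): min(8, 12, 19) = 8
n2-3-1 (Wren): max(1, 6) = 6
n2-3-2 (Wren): max(-2, 15, 6, -8) = 15
n2-3 (Zane): min(6, 15) = 6
n2 (Wren): max(-8, 8, 6) = 8
n3-1-1 (Wren): max(11, 6, -18, -15) = 11
n3-1-2 (Wren): max(20, 11) = 20
n3-1 (Zane): min(11, 20) = 11
n3-2-1 (Wren): max(-10, 7) = 7
n3-2-2 (Wren): max(-7, 15, 18) = 18
n3-2-3 (Wren): max(0, -20) = 0
n3-2 (Zane): min(7, 18, 0) = 0
n3 (Wren): max(11, 0) = 11
r (Zane): min(10, 8, 11) = 8
Zane at r wants the lowest of {n1=10, n2=8, n3=11}, so chooses n2.

n2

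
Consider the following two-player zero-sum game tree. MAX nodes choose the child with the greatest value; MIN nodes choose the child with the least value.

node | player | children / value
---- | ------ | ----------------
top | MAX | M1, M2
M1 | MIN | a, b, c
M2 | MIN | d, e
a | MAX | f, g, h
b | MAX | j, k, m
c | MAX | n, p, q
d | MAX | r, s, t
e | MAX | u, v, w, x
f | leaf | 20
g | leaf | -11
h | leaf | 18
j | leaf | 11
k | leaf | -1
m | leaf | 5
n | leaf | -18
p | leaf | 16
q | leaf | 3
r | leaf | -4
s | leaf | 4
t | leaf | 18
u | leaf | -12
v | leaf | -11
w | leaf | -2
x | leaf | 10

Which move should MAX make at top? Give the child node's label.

M1

a (MAX): max(20, -11, 18) = 20
b (MAX): max(11, -1, 5) = 11
c (MAX): max(-18, 16, 3) = 16
M1 (MIN): min(20, 11, 16) = 11
d (MAX): max(-4, 4, 18) = 18
e (MAX): max(-12, -11, -2, 10) = 10
M2 (MIN): min(18, 10) = 10
top (MAX): max(11, 10) = 11
MAX at top wants the highest of {M1=11, M2=10}, so chooses M1.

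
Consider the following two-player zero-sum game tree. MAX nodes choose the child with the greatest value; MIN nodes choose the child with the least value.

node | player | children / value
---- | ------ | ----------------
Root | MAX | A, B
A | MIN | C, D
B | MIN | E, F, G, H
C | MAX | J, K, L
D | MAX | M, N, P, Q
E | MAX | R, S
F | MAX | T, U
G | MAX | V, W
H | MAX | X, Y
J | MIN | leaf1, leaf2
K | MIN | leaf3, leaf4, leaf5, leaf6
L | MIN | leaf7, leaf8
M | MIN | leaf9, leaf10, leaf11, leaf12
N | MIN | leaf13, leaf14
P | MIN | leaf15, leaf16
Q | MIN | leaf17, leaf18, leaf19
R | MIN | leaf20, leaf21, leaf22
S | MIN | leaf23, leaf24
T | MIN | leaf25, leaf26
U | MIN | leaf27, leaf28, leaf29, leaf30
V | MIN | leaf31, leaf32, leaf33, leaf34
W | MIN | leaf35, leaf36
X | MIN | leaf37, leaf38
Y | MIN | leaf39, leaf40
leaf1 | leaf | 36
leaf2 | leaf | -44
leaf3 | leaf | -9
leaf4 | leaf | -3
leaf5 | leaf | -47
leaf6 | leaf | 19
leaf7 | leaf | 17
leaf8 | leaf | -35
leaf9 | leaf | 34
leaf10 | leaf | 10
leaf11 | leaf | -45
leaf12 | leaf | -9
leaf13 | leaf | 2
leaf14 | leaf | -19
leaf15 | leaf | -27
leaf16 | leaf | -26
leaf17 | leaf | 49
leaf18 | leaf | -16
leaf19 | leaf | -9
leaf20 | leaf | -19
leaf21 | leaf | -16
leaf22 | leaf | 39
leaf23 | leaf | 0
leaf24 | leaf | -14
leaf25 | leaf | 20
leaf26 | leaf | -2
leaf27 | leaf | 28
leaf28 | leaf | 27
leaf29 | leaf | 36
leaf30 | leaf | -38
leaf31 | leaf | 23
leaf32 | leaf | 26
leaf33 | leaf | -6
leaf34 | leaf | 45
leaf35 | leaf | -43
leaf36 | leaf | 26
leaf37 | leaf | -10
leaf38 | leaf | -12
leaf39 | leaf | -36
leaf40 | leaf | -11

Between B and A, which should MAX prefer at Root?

B

R (MIN): min(-19, -16, 39) = -19
S (MIN): min(0, -14) = -14
E (MAX): max(-19, -14) = -14
T (MIN): min(20, -2) = -2
U (MIN): min(28, 27, 36, -38) = -38
F (MAX): max(-2, -38) = -2
V (MIN): min(23, 26, -6, 45) = -6
W (MIN): min(-43, 26) = -43
G (MAX): max(-6, -43) = -6
X (MIN): min(-10, -12) = -12
Y (MIN): min(-36, -11) = -36
H (MAX): max(-12, -36) = -12
B (MIN): min(-14, -2, -6, -12) = -14
J (MIN): min(36, -44) = -44
K (MIN): min(-9, -3, -47, 19) = -47
L (MIN): min(17, -35) = -35
C (MAX): max(-44, -47, -35) = -35
M (MIN): min(34, 10, -45, -9) = -45
N (MIN): min(2, -19) = -19
P (MIN): min(-27, -26) = -27
Q (MIN): min(49, -16, -9) = -16
D (MAX): max(-45, -19, -27, -16) = -16
A (MIN): min(-35, -16) = -35
MAX prefers the higher value; B=-14, A=-35. B is better since -14 > -35.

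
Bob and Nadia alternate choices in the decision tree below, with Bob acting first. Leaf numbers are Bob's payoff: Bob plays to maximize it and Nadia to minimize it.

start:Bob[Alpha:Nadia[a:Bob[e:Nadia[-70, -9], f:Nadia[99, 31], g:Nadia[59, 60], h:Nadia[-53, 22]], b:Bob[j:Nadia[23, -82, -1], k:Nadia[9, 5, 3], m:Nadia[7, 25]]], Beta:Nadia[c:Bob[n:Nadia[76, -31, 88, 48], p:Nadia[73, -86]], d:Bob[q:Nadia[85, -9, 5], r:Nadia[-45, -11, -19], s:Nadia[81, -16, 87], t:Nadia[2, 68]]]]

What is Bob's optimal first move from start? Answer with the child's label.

e (Nadia): min(-70, -9) = -70
f (Nadia): min(99, 31) = 31
g (Nadia): min(59, 60) = 59
h (Nadia): min(-53, 22) = -53
a (Bob): max(-70, 31, 59, -53) = 59
j (Nadia): min(23, -82, -1) = -82
k (Nadia): min(9, 5, 3) = 3
m (Nadia): min(7, 25) = 7
b (Bob): max(-82, 3, 7) = 7
Alpha (Nadia): min(59, 7) = 7
n (Nadia): min(76, -31, 88, 48) = -31
p (Nadia): min(73, -86) = -86
c (Bob): max(-31, -86) = -31
q (Nadia): min(85, -9, 5) = -9
r (Nadia): min(-45, -11, -19) = -45
s (Nadia): min(81, -16, 87) = -16
t (Nadia): min(2, 68) = 2
d (Bob): max(-9, -45, -16, 2) = 2
Beta (Nadia): min(-31, 2) = -31
start (Bob): max(7, -31) = 7
Bob at start wants the highest of {Alpha=7, Beta=-31}, so chooses Alpha.

Alpha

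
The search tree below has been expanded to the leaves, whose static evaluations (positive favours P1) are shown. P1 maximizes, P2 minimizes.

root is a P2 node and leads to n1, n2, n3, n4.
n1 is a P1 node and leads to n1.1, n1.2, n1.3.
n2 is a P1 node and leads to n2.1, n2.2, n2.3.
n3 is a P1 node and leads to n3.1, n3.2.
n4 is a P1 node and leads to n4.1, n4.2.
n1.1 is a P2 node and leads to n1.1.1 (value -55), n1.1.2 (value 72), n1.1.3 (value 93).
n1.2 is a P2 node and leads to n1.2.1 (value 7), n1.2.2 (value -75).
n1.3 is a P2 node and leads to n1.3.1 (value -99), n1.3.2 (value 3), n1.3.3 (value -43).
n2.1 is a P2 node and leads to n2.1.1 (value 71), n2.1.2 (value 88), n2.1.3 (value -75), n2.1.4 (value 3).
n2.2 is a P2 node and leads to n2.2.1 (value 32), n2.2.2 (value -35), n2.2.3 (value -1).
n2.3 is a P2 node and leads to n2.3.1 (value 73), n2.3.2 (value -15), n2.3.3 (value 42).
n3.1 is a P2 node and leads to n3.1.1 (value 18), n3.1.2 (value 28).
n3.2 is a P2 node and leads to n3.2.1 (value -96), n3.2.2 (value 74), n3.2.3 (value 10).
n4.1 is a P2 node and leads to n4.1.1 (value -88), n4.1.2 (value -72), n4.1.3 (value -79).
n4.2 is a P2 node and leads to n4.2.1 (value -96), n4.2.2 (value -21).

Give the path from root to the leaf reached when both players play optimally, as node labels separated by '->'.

n1.1 (P2): min(-55, 72, 93) = -55
n1.2 (P2): min(7, -75) = -75
n1.3 (P2): min(-99, 3, -43) = -99
n1 (P1): max(-55, -75, -99) = -55
n2.1 (P2): min(71, 88, -75, 3) = -75
n2.2 (P2): min(32, -35, -1) = -35
n2.3 (P2): min(73, -15, 42) = -15
n2 (P1): max(-75, -35, -15) = -15
n3.1 (P2): min(18, 28) = 18
n3.2 (P2): min(-96, 74, 10) = -96
n3 (P1): max(18, -96) = 18
n4.1 (P2): min(-88, -72, -79) = -88
n4.2 (P2): min(-96, -21) = -96
n4 (P1): max(-88, -96) = -88
root (P2): min(-55, -15, 18, -88) = -88
At root, P2 picks n4 (lowest: -88).
At n4, P1 picks n4.1 (highest: -88).
At n4.1, P2 picks n4.1.1 (lowest: -88).
Terminal value -88.

root -> n4 -> n4.1 -> n4.1.1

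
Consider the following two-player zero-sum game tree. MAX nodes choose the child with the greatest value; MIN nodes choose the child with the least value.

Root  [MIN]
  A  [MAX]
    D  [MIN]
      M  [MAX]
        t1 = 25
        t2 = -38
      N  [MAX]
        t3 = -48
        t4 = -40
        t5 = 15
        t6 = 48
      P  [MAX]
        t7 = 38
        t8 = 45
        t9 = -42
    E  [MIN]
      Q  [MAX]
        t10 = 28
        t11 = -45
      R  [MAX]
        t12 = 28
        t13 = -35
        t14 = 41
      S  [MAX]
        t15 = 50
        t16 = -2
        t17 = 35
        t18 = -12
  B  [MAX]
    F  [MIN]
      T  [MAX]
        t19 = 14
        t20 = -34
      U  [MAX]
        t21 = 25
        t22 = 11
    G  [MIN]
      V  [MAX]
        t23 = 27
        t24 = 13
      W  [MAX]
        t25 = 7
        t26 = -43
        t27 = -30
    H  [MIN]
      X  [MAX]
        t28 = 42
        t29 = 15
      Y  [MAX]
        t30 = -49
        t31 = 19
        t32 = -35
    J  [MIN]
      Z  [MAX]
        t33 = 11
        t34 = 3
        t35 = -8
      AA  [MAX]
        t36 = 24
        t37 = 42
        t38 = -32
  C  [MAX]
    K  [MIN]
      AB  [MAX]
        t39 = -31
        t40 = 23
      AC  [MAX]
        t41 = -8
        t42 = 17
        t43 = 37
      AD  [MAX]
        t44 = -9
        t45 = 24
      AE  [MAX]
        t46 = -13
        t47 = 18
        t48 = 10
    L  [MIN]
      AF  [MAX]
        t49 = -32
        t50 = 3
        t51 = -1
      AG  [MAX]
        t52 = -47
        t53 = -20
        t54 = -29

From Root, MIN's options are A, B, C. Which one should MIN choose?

M (MAX): max(25, -38) = 25
N (MAX): max(-48, -40, 15, 48) = 48
P (MAX): max(38, 45, -42) = 45
D (MIN): min(25, 48, 45) = 25
Q (MAX): max(28, -45) = 28
R (MAX): max(28, -35, 41) = 41
S (MAX): max(50, -2, 35, -12) = 50
E (MIN): min(28, 41, 50) = 28
A (MAX): max(25, 28) = 28
T (MAX): max(14, -34) = 14
U (MAX): max(25, 11) = 25
F (MIN): min(14, 25) = 14
V (MAX): max(27, 13) = 27
W (MAX): max(7, -43, -30) = 7
G (MIN): min(27, 7) = 7
X (MAX): max(42, 15) = 42
Y (MAX): max(-49, 19, -35) = 19
H (MIN): min(42, 19) = 19
Z (MAX): max(11, 3, -8) = 11
AA (MAX): max(24, 42, -32) = 42
J (MIN): min(11, 42) = 11
B (MAX): max(14, 7, 19, 11) = 19
AB (MAX): max(-31, 23) = 23
AC (MAX): max(-8, 17, 37) = 37
AD (MAX): max(-9, 24) = 24
AE (MAX): max(-13, 18, 10) = 18
K (MIN): min(23, 37, 24, 18) = 18
AF (MAX): max(-32, 3, -1) = 3
AG (MAX): max(-47, -20, -29) = -20
L (MIN): min(3, -20) = -20
C (MAX): max(18, -20) = 18
Root (MIN): min(28, 19, 18) = 18
MIN at Root wants the lowest of {A=28, B=19, C=18}, so chooses C.

C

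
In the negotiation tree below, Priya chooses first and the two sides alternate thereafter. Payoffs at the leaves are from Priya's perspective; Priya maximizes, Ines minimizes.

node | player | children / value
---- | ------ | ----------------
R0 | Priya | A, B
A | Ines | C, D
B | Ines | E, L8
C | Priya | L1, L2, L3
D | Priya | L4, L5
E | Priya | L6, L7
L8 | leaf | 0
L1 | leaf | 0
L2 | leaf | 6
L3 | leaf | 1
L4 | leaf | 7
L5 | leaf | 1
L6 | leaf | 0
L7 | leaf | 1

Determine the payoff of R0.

C (Priya): max(0, 6, 1) = 6
D (Priya): max(7, 1) = 7
A (Ines): min(6, 7) = 6
E (Priya): max(0, 1) = 1
B (Ines): min(1, 0) = 0
R0 (Priya): max(6, 0) = 6

6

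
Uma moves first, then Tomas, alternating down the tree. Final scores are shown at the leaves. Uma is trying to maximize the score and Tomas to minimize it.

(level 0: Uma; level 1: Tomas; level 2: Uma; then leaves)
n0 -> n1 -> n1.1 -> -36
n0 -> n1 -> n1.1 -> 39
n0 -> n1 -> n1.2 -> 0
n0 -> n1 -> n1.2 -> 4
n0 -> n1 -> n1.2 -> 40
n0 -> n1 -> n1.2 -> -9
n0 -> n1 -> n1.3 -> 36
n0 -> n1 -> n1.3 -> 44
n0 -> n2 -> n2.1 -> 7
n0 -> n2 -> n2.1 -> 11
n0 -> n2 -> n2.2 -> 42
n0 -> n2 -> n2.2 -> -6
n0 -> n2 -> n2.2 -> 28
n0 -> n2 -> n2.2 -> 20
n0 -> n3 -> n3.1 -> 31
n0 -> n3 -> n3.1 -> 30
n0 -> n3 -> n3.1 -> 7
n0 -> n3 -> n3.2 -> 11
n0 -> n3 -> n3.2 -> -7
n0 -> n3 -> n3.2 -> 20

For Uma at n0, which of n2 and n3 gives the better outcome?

n2.1 (Uma): max(7, 11) = 11
n2.2 (Uma): max(42, -6, 28, 20) = 42
n2 (Tomas): min(11, 42) = 11
n3.1 (Uma): max(31, 30, 7) = 31
n3.2 (Uma): max(11, -7, 20) = 20
n3 (Tomas): min(31, 20) = 20
Uma prefers the higher value; n2=11, n3=20. n3 is better since 20 > 11.

n3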